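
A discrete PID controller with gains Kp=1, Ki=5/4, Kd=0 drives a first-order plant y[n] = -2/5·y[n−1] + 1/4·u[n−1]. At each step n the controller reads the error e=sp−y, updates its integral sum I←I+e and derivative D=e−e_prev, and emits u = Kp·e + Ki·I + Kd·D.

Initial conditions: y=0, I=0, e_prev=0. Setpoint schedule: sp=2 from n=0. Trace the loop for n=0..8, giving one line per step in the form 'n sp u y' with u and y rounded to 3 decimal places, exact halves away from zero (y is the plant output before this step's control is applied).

0 2 4.500 0.000
1 2 4.469 1.125
2 2 6.593 0.667
3 2 6.652 1.381
4 2 8.035 1.110
5 2 8.125 1.564
6 2 9.027 1.405
7 2 9.120 1.695
8 2 9.710 1.602

(exact arithmetic carried between steps; '≈' marks a value shown rounded to 6 d.p. or computed from one; I and e_prev carry over from the previous line; the table rounds u and y to 3 d.p., halves away from zero)
n=0: y=0, sp=2, e=sp−y=2; I=2, D=e−e_prev=2; u=1·2+5/4·2+0·2=4.5; next y=-2/5·0+1/4·4.5=1.125
n=1: y=1.125, sp=2, e=sp−y=0.875; I=2.875, D=e−e_prev=-1.125; u=1·0.875+5/4·2.875+0·(-1.125)=4.46875; next y=-2/5·1.125+1/4·4.46875≈0.667188
n=2: y≈0.667188, sp=2, e=sp−y≈1.332813; I≈4.207813, D=e−e_prev≈0.457813; u=1·1.332813+5/4·4.207813+0·0.457813≈6.592578; next y=-2/5·0.667188+1/4·6.592578≈1.381270
n=3: y≈1.381270, sp=2, e=sp−y≈0.618730; I≈4.826543, D=e−e_prev≈-0.714082; u=1·0.618730+5/4·4.826543+0·(-0.714082)≈6.651909; next y=-2/5·1.381270+1/4·6.651909≈1.110469
n=4: y≈1.110469, sp=2, e=sp−y≈0.889531; I≈5.716073, D=e−e_prev≈0.270800; u=1·0.889531+5/4·5.716073+0·0.270800≈8.034622; next y=-2/5·1.110469+1/4·8.034622≈1.564468
n=5: y≈1.564468, sp=2, e=sp−y≈0.435532; I≈6.151606, D=e−e_prev≈-0.453998; u=1·0.435532+5/4·6.151606+0·(-0.453998)≈8.125039; next y=-2/5·1.564468+1/4·8.125039≈1.405473
n=6: y≈1.405473, sp=2, e=sp−y≈0.594527; I≈6.746133, D=e−e_prev≈0.158995; u=1·0.594527+5/4·6.746133+0·0.158995≈9.027194; next y=-2/5·1.405473+1/4·9.027194≈1.694609
n=7: y≈1.694609, sp=2, e=sp−y≈0.305391; I≈7.051524, D=e−e_prev≈-0.289137; u=1·0.305391+5/4·7.051524+0·(-0.289137)≈9.119795; next y=-2/5·1.694609+1/4·9.119795≈1.602105
n=8: y≈1.602105, sp=2, e=sp−y≈0.397895; I≈7.449419, D=e−e_prev≈0.092504; u=1·0.397895+5/4·7.449419+0·0.092504≈9.709668; next y=-2/5·1.602105+1/4·9.709668≈1.786575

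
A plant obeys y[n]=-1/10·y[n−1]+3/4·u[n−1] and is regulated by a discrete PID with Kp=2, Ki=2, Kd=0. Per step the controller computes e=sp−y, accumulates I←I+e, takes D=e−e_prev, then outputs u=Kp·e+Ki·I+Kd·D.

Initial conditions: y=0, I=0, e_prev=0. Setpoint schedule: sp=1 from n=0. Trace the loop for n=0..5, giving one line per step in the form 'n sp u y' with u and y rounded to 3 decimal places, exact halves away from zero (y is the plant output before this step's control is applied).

(exact arithmetic carried between steps; '≈' marks a value shown rounded to 6 d.p. or computed from one; I and e_prev carry over from the previous line; the table rounds u and y to 3 d.p., halves away from zero)
n=0: y=0, sp=1, e=sp−y=1; I=1, D=e−e_prev=1; u=2·1+2·1+0·1=4; next y=-1/10·0+3/4·4=3
n=1: y=3, sp=1, e=sp−y=-2; I=-1, D=e−e_prev=-3; u=2·(-2)+2·(-1)+0·(-3)=-6; next y=-1/10·3+3/4·(-6)=-4.8
n=2: y=-4.8, sp=1, e=sp−y=5.8; I=4.8, D=e−e_prev=7.8; u=2·5.8+2·4.8+0·7.8=21.2; next y=-1/10·(-4.8)+3/4·21.2=16.38
n=3: y=16.38, sp=1, e=sp−y=-15.38; I=-10.58, D=e−e_prev=-21.18; u=2·(-15.38)+2·(-10.58)+0·(-21.18)=-51.92; next y=-1/10·16.38+3/4·(-51.92)=-40.578
n=4: y=-40.578, sp=1, e=sp−y=41.578; I=30.998, D=e−e_prev=56.958; u=2·41.578+2·30.998+0·56.958=145.152; next y=-1/10·(-40.578)+3/4·145.152=112.9218
n=5: y=112.9218, sp=1, e=sp−y=-111.9218; I=-80.9238, D=e−e_prev=-153.4998; u=2·(-111.9218)+2·(-80.9238)+0·(-153.4998)=-385.6912; next y=-1/10·112.9218+3/4·(-385.6912)=-300.56058

0 1 4.000 0.000
1 1 -6.000 3.000
2 1 21.200 -4.800
3 1 -51.920 16.380
4 1 145.152 -40.578
5 1 -385.691 112.922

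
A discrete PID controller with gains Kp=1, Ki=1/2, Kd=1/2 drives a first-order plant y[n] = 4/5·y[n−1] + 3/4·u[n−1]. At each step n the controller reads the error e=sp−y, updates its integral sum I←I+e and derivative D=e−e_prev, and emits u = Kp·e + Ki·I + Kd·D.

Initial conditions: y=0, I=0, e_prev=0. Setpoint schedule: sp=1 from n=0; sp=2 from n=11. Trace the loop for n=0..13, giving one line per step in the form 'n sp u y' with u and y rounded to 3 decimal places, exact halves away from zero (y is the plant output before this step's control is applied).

(exact arithmetic carried between steps; '≈' marks a value shown rounded to 6 d.p. or computed from one; I and e_prev carry over from the previous line; the table rounds u and y to 3 d.p., halves away from zero)
n=0: y=0, sp=1, e=sp−y=1; I=1, D=e−e_prev=1; u=1·1+1/2·1+1/2·1=2; next y=4/5·0+3/4·2=1.5
n=1: y=1.5, sp=1, e=sp−y=-0.5; I=0.5, D=e−e_prev=-1.5; u=1·(-0.5)+1/2·0.5+1/2·(-1.5)=-1; next y=4/5·1.5+3/4·(-1)=0.45
n=2: y=0.45, sp=1, e=sp−y=0.55; I=1.05, D=e−e_prev=1.05; u=1·0.55+1/2·1.05+1/2·1.05=1.6; next y=4/5·0.45+3/4·1.6=1.56
n=3: y=1.56, sp=1, e=sp−y=-0.56; I=0.49, D=e−e_prev=-1.11; u=1·(-0.56)+1/2·0.49+1/2·(-1.11)=-0.87; next y=4/5·1.56+3/4·(-0.87)=0.5955
n=4: y=0.5955, sp=1, e=sp−y=0.4045; I=0.8945, D=e−e_prev=0.9645; u=1·0.4045+1/2·0.8945+1/2·0.9645=1.334; next y=4/5·0.5955+3/4·1.334=1.4769
n=5: y=1.4769, sp=1, e=sp−y=-0.4769; I=0.4176, D=e−e_prev=-0.8814; u=1·(-0.4769)+1/2·0.4176+1/2·(-0.8814)=-0.7088; next y=4/5·1.4769+3/4·(-0.7088)=0.64992
n=6: y=0.64992, sp=1, e=sp−y=0.35008; I=0.76768, D=e−e_prev=0.82698; u=1·0.35008+1/2·0.76768+1/2·0.82698=1.14741; next y=4/5·0.64992+3/4·1.14741≈1.380494
n=7: y≈1.380494, sp=1, e=sp−y≈-0.380494; I≈0.387187, D=e−e_prev≈-0.730574; u=1·(-0.380494)+1/2·0.387187+1/2·(-0.730574)≈-0.552187; next y=4/5·1.380494+3/4·(-0.552187)≈0.690255
n=8: y≈0.690255, sp=1, e=sp−y≈0.309745; I≈0.696932, D=e−e_prev≈0.690239; u=1·0.309745+1/2·0.696932+1/2·0.690239≈1.003331; next y=4/5·0.690255+3/4·1.003331≈1.304702
n=9: y≈1.304702, sp=1, e=sp−y≈-0.304702; I≈0.392230, D=e−e_prev≈-0.614447; u=1·(-0.304702)+1/2·0.392230+1/2·(-0.614447)≈-0.415810; next y=4/5·1.304702+3/4·(-0.415810)≈0.731904
n=10: y≈0.731904, sp=1, e=sp−y≈0.268096; I≈0.660326, D=e−e_prev≈0.572798; u=1·0.268096+1/2·0.660326+1/2·0.572798≈0.884659; next y=4/5·0.731904+3/4·0.884659≈1.249017
n=11: y≈1.249017, sp=2, e=sp−y≈0.750983; I≈1.411310, D=e−e_prev≈0.482887; u=1·0.750983+1/2·1.411310+1/2·0.482887≈1.698081; next y=4/5·1.249017+3/4·1.698081≈2.272774
n=12: y≈2.272774, sp=2, e=sp−y≈-0.272774; I≈1.138535, D=e−e_prev≈-1.023758; u=1·(-0.272774)+1/2·1.138535+1/2·(-1.023758)≈-0.215386; next y=4/5·2.272774+3/4·(-0.215386)≈1.656680
n=13: y≈1.656680, sp=2, e=sp−y≈0.343320; I≈1.481855, D=e−e_prev≈0.616094; u=1·0.343320+1/2·1.481855+1/2·0.616094≈1.392294; next y=4/5·1.656680+3/4·1.392294≈2.369565

0 1 2.000 0.000
1 1 -1.000 1.500
2 1 1.600 0.450
3 1 -0.870 1.560
4 1 1.334 0.596
5 1 -0.709 1.477
6 1 1.147 0.650
7 1 -0.552 1.380
8 1 1.003 0.690
9 1 -0.416 1.305
10 1 0.885 0.732
11 2 1.698 1.249
12 2 -0.215 2.273
13 2 1.392 1.657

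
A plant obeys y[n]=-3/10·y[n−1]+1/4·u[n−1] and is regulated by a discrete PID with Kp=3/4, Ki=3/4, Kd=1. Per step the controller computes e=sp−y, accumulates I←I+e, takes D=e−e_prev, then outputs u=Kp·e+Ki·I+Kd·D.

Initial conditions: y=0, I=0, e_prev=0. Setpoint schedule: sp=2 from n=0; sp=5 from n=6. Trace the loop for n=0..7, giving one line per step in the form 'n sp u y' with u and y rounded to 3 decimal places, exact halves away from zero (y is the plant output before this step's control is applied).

(exact arithmetic carried between steps; '≈' marks a value shown rounded to 6 d.p. or computed from one; I and e_prev carry over from the previous line; the table rounds u and y to 3 d.p., halves away from zero)
n=0: y=0, sp=2, e=sp−y=2; I=2, D=e−e_prev=2; u=3/4·2+3/4·2+1·2=5; next y=-3/10·0+1/4·5=1.25
n=1: y=1.25, sp=2, e=sp−y=0.75; I=2.75, D=e−e_prev=-1.25; u=3/4·0.75+3/4·2.75+1·(-1.25)=1.375; next y=-3/10·1.25+1/4·1.375=-0.03125
n=2: y=-0.03125, sp=2, e=sp−y=2.03125; I=4.78125, D=e−e_prev=1.28125; u=3/4·2.03125+3/4·4.78125+1·1.28125=6.390625; next y=-3/10·(-0.03125)+1/4·6.390625≈1.607031
n=3: y≈1.607031, sp=2, e=sp−y≈0.392969; I≈5.174219, D=e−e_prev≈-1.638281; u=3/4·0.392969+3/4·5.174219+1·(-1.638281)≈2.537109; next y=-3/10·1.607031+1/4·2.537109≈0.152168
n=4: y≈0.152168, sp=2, e=sp−y≈1.847832; I≈7.022051, D=e−e_prev≈1.454863; u=3/4·1.847832+3/4·7.022051+1·1.454863≈8.107275; next y=-3/10·0.152168+1/4·8.107275≈1.981168
n=5: y≈1.981168, sp=2, e=sp−y≈0.018832; I≈7.040882, D=e−e_prev≈-1.829000; u=3/4·0.018832+3/4·7.040882+1·(-1.829000)≈3.465785; next y=-3/10·1.981168+1/4·3.465785≈0.272096
n=6: y≈0.272096, sp=5, e=sp−y≈4.727904; I≈11.768787, D=e−e_prev≈4.709073; u=3/4·4.727904+3/4·11.768787+1·4.709073≈17.081591; next y=-3/10·0.272096+1/4·17.081591≈4.188769
n=7: y≈4.188769, sp=5, e=sp−y≈0.811231; I≈12.580018, D=e−e_prev≈-3.916673; u=3/4·0.811231+3/4·12.580018+1·(-3.916673)≈6.126763; next y=-3/10·4.188769+1/4·6.126763≈0.275060

0 2 5.000 0.000
1 2 1.375 1.250
2 2 6.391 -0.031
3 2 2.537 1.607
4 2 8.107 0.152
5 2 3.466 1.981
6 5 17.082 0.272
7 5 6.127 4.189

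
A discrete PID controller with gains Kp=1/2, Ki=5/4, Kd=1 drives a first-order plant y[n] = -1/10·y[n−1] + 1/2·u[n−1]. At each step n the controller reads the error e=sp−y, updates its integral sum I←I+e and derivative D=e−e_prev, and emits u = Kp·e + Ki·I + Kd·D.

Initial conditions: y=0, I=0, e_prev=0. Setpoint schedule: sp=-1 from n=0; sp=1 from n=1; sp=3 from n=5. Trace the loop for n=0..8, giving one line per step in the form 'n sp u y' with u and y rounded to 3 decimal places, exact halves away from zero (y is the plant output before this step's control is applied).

(exact arithmetic carried between steps; '≈' marks a value shown rounded to 6 d.p. or computed from one; I and e_prev carry over from the previous line; the table rounds u and y to 3 d.p., halves away from zero)
n=0: y=0, sp=-1, e=sp−y=-1; I=-1, D=e−e_prev=-1; u=1/2·(-1)+5/4·(-1)+1·(-1)=-2.75; next y=-1/10·0+1/2·(-2.75)=-1.375
n=1: y=-1.375, sp=1, e=sp−y=2.375; I=1.375, D=e−e_prev=3.375; u=1/2·2.375+5/4·1.375+1·3.375=6.28125; next y=-1/10·(-1.375)+1/2·6.28125=3.278125
n=2: y=3.278125, sp=1, e=sp−y=-2.278125; I=-0.903125, D=e−e_prev=-4.653125; u=1/2·(-2.278125)+5/4·(-0.903125)+1·(-4.653125)≈-6.921094; next y=-1/10·3.278125+1/2·(-6.921094)≈-3.788359
n=3: y≈-3.788359, sp=1, e=sp−y≈4.788359; I≈3.885234, D=e−e_prev≈7.066484; u=1/2·4.788359+5/4·3.885234+1·7.066484≈14.317207; next y=-1/10·(-3.788359)+1/2·14.317207≈7.537439
n=4: y≈7.537439, sp=1, e=sp−y≈-6.537439; I≈-2.652205, D=e−e_prev≈-11.325799; u=1/2·(-6.537439)+5/4·(-2.652205)+1·(-11.325799)≈-17.909775; next y=-1/10·7.537439+1/2·(-17.909775)≈-9.708631
n=5: y≈-9.708631, sp=3, e=sp−y≈12.708631; I≈10.056426, D=e−e_prev≈19.246071; u=1/2·12.708631+5/4·10.056426+1·19.246071≈38.170919; next y=-1/10·(-9.708631)+1/2·38.170919≈20.056323
n=6: y≈20.056323, sp=3, e=sp−y≈-17.056323; I≈-6.999897, D=e−e_prev≈-29.764954; u=1/2·(-17.056323)+5/4·(-6.999897)+1·(-29.764954)≈-47.042986; next y=-1/10·20.056323+1/2·(-47.042986)≈-25.527125
n=7: y≈-25.527125, sp=3, e=sp−y≈28.527125; I≈21.527229, D=e−e_prev≈45.583448; u=1/2·28.527125+5/4·21.527229+1·45.583448≈86.756047; next y=-1/10·(-25.527125)+1/2·86.756047≈45.930736
n=8: y≈45.930736, sp=3, e=sp−y≈-42.930736; I≈-21.403507, D=e−e_prev≈-71.457862; u=1/2·(-42.930736)+5/4·(-21.403507)+1·(-71.457862)≈-119.677614; next y=-1/10·45.930736+1/2·(-119.677614)≈-64.431880

0 -1 -2.750 0.000
1 1 6.281 -1.375
2 1 -6.921 3.278
3 1 14.317 -3.788
4 1 -17.910 7.537
5 3 38.171 -9.709
6 3 -47.043 20.056
7 3 86.756 -25.527
8 3 -119.678 45.931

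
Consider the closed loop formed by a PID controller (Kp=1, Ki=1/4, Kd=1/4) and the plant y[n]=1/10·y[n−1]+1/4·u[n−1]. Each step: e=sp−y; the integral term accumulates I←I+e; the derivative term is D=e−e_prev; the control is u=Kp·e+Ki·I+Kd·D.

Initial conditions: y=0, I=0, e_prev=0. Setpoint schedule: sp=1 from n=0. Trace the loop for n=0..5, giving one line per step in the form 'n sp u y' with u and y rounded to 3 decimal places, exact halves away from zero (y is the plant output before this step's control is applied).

(exact arithmetic carried between steps; '≈' marks a value shown rounded to 6 d.p. or computed from one; I and e_prev carry over from the previous line; the table rounds u and y to 3 d.p., halves away from zero)
n=0: y=0, sp=1, e=sp−y=1; I=1, D=e−e_prev=1; u=1·1+1/4·1+1/4·1=1.5; next y=1/10·0+1/4·1.5=0.375
n=1: y=0.375, sp=1, e=sp−y=0.625; I=1.625, D=e−e_prev=-0.375; u=1·0.625+1/4·1.625+1/4·(-0.375)=0.9375; next y=1/10·0.375+1/4·0.9375=0.271875
n=2: y=0.271875, sp=1, e=sp−y=0.728125; I=2.353125, D=e−e_prev=0.103125; u=1·0.728125+1/4·2.353125+1/4·0.103125≈1.342188; next y=1/10·0.271875+1/4·1.342188≈0.362734
n=3: y≈0.362734, sp=1, e=sp−y≈0.637266; I≈2.990391, D=e−e_prev≈-0.090859; u=1·0.637266+1/4·2.990391+1/4·(-0.090859)≈1.362148; next y=1/10·0.362734+1/4·1.362148≈0.376811
n=4: y≈0.376811, sp=1, e=sp−y≈0.623189; I≈3.613580, D=e−e_prev≈-0.014076; u=1·0.623189+1/4·3.613580+1/4·(-0.014076)≈1.523065; next y=1/10·0.376811+1/4·1.523065≈0.418447
n=5: y≈0.418447, sp=1, e=sp−y≈0.581553; I≈4.195133, D=e−e_prev≈-0.041637; u=1·0.581553+1/4·4.195133+1/4·(-0.041637)≈1.619927; next y=1/10·0.418447+1/4·1.619927≈0.446826

0 1 1.500 0.000
1 1 0.938 0.375
2 1 1.342 0.272
3 1 1.362 0.363
4 1 1.523 0.377
5 1 1.620 0.418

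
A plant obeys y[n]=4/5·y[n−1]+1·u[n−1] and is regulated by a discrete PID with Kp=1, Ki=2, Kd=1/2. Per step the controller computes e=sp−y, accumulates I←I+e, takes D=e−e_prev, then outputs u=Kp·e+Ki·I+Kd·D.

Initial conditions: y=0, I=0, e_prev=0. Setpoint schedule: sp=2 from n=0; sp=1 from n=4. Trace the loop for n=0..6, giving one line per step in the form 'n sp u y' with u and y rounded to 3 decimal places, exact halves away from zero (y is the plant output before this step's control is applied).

0 2 7.000 0.000
1 2 -14.500 7.000
2 2 34.650 -8.900
3 2 -79.005 27.530
4 1 180.439 -56.981
5 1 -416.776 134.854
6 1 964.549 -308.893

(exact arithmetic carried between steps; '≈' marks a value shown rounded to 6 d.p. or computed from one; I and e_prev carry over from the previous line; the table rounds u and y to 3 d.p., halves away from zero)
n=0: y=0, sp=2, e=sp−y=2; I=2, D=e−e_prev=2; u=1·2+2·2+1/2·2=7; next y=4/5·0+1·7=7
n=1: y=7, sp=2, e=sp−y=-5; I=-3, D=e−e_prev=-7; u=1·(-5)+2·(-3)+1/2·(-7)=-14.5; next y=4/5·7+1·(-14.5)=-8.9
n=2: y=-8.9, sp=2, e=sp−y=10.9; I=7.9, D=e−e_prev=15.9; u=1·10.9+2·7.9+1/2·15.9=34.65; next y=4/5·(-8.9)+1·34.65=27.53
n=3: y=27.53, sp=2, e=sp−y=-25.53; I=-17.63, D=e−e_prev=-36.43; u=1·(-25.53)+2·(-17.63)+1/2·(-36.43)=-79.005; next y=4/5·27.53+1·(-79.005)=-56.981
n=4: y=-56.981, sp=1, e=sp−y=57.981; I=40.351, D=e−e_prev=83.511; u=1·57.981+2·40.351+1/2·83.511=180.4385; next y=4/5·(-56.981)+1·180.4385=134.8537
n=5: y=134.8537, sp=1, e=sp−y=-133.8537; I=-93.5027, D=e−e_prev=-191.8347; u=1·(-133.8537)+2·(-93.5027)+1/2·(-191.8347)=-416.77645; next y=4/5·134.8537+1·(-416.77645)=-308.89349
n=6: y=-308.89349, sp=1, e=sp−y=309.89349; I=216.39079, D=e−e_prev=443.74719; u=1·309.89349+2·216.39079+1/2·443.74719=964.548665; next y=4/5·(-308.89349)+1·964.548665=717.433873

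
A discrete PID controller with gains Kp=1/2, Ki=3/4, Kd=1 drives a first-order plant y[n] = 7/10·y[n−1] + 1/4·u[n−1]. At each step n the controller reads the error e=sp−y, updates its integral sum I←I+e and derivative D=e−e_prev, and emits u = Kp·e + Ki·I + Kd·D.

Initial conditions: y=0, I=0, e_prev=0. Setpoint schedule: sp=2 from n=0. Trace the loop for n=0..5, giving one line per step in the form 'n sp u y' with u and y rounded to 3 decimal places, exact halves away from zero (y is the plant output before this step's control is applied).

(exact arithmetic carried between steps; '≈' marks a value shown rounded to 6 d.p. or computed from one; I and e_prev carry over from the previous line; the table rounds u and y to 3 d.p., halves away from zero)
n=0: y=0, sp=2, e=sp−y=2; I=2, D=e−e_prev=2; u=1/2·2+3/4·2+1·2=4.5; next y=7/10·0+1/4·4.5=1.125
n=1: y=1.125, sp=2, e=sp−y=0.875; I=2.875, D=e−e_prev=-1.125; u=1/2·0.875+3/4·2.875+1·(-1.125)=1.46875; next y=7/10·1.125+1/4·1.46875≈1.154688
n=2: y≈1.154688, sp=2, e=sp−y≈0.845313; I≈3.720313, D=e−e_prev≈-0.029688; u=1/2·0.845313+3/4·3.720313+1·(-0.029688)≈3.183203; next y=7/10·1.154688+1/4·3.183203≈1.604082
n=3: y≈1.604082, sp=2, e=sp−y≈0.395918; I≈4.116230, D=e−e_prev≈-0.449395; u=1/2·0.395918+3/4·4.116230+1·(-0.449395)≈2.835737; next y=7/10·1.604082+1/4·2.835737≈1.831792
n=4: y≈1.831792, sp=2, e=sp−y≈0.168208; I≈4.284439, D=e−e_prev≈-0.227710; u=1/2·0.168208+3/4·4.284439+1·(-0.227710)≈3.069723; next y=7/10·1.831792+1/4·3.069723≈2.049685
n=5: y≈2.049685, sp=2, e=sp−y≈-0.049685; I≈4.234754, D=e−e_prev≈-0.217893; u=1/2·(-0.049685)+3/4·4.234754+1·(-0.217893)≈2.933329; next y=7/10·2.049685+1/4·2.933329≈2.168112

0 2 4.500 0.000
1 2 1.469 1.125
2 2 3.183 1.155
3 2 2.836 1.604
4 2 3.070 1.832
5 2 2.933 2.050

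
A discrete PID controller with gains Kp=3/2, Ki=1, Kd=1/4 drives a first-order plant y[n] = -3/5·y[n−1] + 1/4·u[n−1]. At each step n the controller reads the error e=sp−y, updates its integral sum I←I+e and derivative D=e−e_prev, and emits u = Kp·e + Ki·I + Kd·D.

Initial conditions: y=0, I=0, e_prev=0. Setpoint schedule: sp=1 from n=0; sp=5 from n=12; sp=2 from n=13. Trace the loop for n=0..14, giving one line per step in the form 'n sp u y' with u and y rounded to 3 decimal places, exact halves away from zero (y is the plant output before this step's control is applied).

0 1 2.750 0.000
1 1 1.609 0.688
2 1 4.012 -0.010
3 1 2.045 1.009
4 1 5.325 -0.094
5 1 2.068 1.388
6 1 6.735 -0.316
7 1 1.605 1.873
8 1 8.418 -0.723
9 1 0.525 2.538
10 1 10.609 -1.392
11 1 -1.399 3.487
12 5 24.639 -2.442
13 2 -6.336 7.625
14 2 29.212 -6.159

(exact arithmetic carried between steps; '≈' marks a value shown rounded to 6 d.p. or computed from one; I and e_prev carry over from the previous line; the table rounds u and y to 3 d.p., halves away from zero)
n=0: y=0, sp=1, e=sp−y=1; I=1, D=e−e_prev=1; u=3/2·1+1·1+1/4·1=2.75; next y=-3/5·0+1/4·2.75=0.6875
n=1: y=0.6875, sp=1, e=sp−y=0.3125; I=1.3125, D=e−e_prev=-0.6875; u=3/2·0.3125+1·1.3125+1/4·(-0.6875)=1.609375; next y=-3/5·0.6875+1/4·1.609375≈-0.010156
n=2: y≈-0.010156, sp=1, e=sp−y≈1.010156; I≈2.322656, D=e−e_prev≈0.697656; u=3/2·1.010156+1·2.322656+1/4·0.697656≈4.012305; next y=-3/5·(-0.010156)+1/4·4.012305≈1.009170
n=3: y≈1.009170, sp=1, e=sp−y≈-0.009170; I≈2.313486, D=e−e_prev≈-1.019326; u=3/2·(-0.009170)+1·2.313486+1/4·(-1.019326)≈2.044900; next y=-3/5·1.009170+1/4·2.044900≈-0.094277
n=4: y≈-0.094277, sp=1, e=sp−y≈1.094277; I≈3.407763, D=e−e_prev≈1.103447; u=3/2·1.094277+1·3.407763+1/4·1.103447≈5.325040; next y=-3/5·(-0.094277)+1/4·5.325040≈1.387826
n=5: y≈1.387826, sp=1, e=sp−y≈-0.387826; I≈3.019937, D=e−e_prev≈-1.482103; u=3/2·(-0.387826)+1·3.019937+1/4·(-1.482103)≈2.067672; next y=-3/5·1.387826+1/4·2.067672≈-0.315778
n=6: y≈-0.315778, sp=1, e=sp−y≈1.315778; I≈4.335715, D=e−e_prev≈1.703604; u=3/2·1.315778+1·4.335715+1/4·1.703604≈6.735283; next y=-3/5·(-0.315778)+1/4·6.735283≈1.873287
n=7: y≈1.873287, sp=1, e=sp−y≈-0.873287; I≈3.462427, D=e−e_prev≈-2.189065; u=3/2·(-0.873287)+1·3.462427+1/4·(-2.189065)≈1.605230; next y=-3/5·1.873287+1/4·1.605230≈-0.722665
n=8: y≈-0.722665, sp=1, e=sp−y≈1.722665; I≈5.185092, D=e−e_prev≈2.595952; u=3/2·1.722665+1·5.185092+1/4·2.595952≈8.418078; next y=-3/5·(-0.722665)+1/4·8.418078≈2.538118
n=9: y≈2.538118, sp=1, e=sp−y≈-1.538118; I≈3.646974, D=e−e_prev≈-3.260783; u=3/2·(-1.538118)+1·3.646974+1/4·(-3.260783)≈0.524601; next y=-3/5·2.538118+1/4·0.524601≈-1.391721
n=10: y≈-1.391721, sp=1, e=sp−y≈2.391721; I≈6.038695, D=e−e_prev≈3.929839; u=3/2·2.391721+1·6.038695+1/4·3.929839≈10.608736; next y=-3/5·(-1.391721)+1/4·10.608736≈3.487217
n=11: y≈3.487217, sp=1, e=sp−y≈-2.487217; I≈3.551478, D=e−e_prev≈-4.878937; u=3/2·(-2.487217)+1·3.551478+1/4·(-4.878937)≈-1.399081; next y=-3/5·3.487217+1/4·(-1.399081)≈-2.442100
n=12: y≈-2.442100, sp=5, e=sp−y≈7.442100; I≈10.993578, D=e−e_prev≈9.929317; u=3/2·7.442100+1·10.993578+1/4·9.929317≈24.639058; next y=-3/5·(-2.442100)+1/4·24.639058≈7.625025
n=13: y≈7.625025, sp=2, e=sp−y≈-5.625025; I≈5.368554, D=e−e_prev≈-13.067125; u=3/2·(-5.625025)+1·5.368554+1/4·(-13.067125)≈-6.335764; next y=-3/5·7.625025+1/4·(-6.335764)≈-6.158956
n=14: y≈-6.158956, sp=2, e=sp−y≈8.158956; I≈13.527510, D=e−e_prev≈13.783980; u=3/2·8.158956+1·13.527510+1/4·13.783980≈29.211938; next y=-3/5·(-6.158956)+1/4·29.211938≈10.998358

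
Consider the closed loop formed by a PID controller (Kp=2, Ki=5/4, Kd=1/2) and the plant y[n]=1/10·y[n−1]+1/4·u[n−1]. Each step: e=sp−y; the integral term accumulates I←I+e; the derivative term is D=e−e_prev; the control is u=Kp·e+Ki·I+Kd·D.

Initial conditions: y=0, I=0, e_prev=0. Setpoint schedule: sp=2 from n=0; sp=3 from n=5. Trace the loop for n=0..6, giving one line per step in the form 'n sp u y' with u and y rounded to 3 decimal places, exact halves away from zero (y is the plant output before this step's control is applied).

0 2 7.500 0.000
1 2 1.969 1.875
2 2 7.545 0.680
3 2 3.818 1.954
4 2 7.529 1.150
5 3 8.762 1.997
6 3 8.465 2.390

(exact arithmetic carried between steps; '≈' marks a value shown rounded to 6 d.p. or computed from one; I and e_prev carry over from the previous line; the table rounds u and y to 3 d.p., halves away from zero)
n=0: y=0, sp=2, e=sp−y=2; I=2, D=e−e_prev=2; u=2·2+5/4·2+1/2·2=7.5; next y=1/10·0+1/4·7.5=1.875
n=1: y=1.875, sp=2, e=sp−y=0.125; I=2.125, D=e−e_prev=-1.875; u=2·0.125+5/4·2.125+1/2·(-1.875)=1.96875; next y=1/10·1.875+1/4·1.96875≈0.679688
n=2: y≈0.679688, sp=2, e=sp−y≈1.320313; I≈3.445313, D=e−e_prev≈1.195313; u=2·1.320313+5/4·3.445313+1/2·1.195313≈7.544922; next y=1/10·0.679688+1/4·7.544922≈1.954199
n=3: y≈1.954199, sp=2, e=sp−y≈0.045801; I≈3.491113, D=e−e_prev≈-1.274512; u=2·0.045801+5/4·3.491113+1/2·(-1.274512)≈3.818237; next y=1/10·1.954199+1/4·3.818237≈1.149979
n=4: y≈1.149979, sp=2, e=sp−y≈0.850021; I≈4.341134, D=e−e_prev≈0.804220; u=2·0.850021+5/4·4.341134+1/2·0.804220≈7.528569; next y=1/10·1.149979+1/4·7.528569≈1.997140
n=5: y≈1.997140, sp=3, e=sp−y≈1.002860; I≈5.343994, D=e−e_prev≈0.152839; u=2·1.002860+5/4·5.343994+1/2·0.152839≈8.762131; next y=1/10·1.997140+1/4·8.762131≈2.390247
n=6: y≈2.390247, sp=3, e=sp−y≈0.609753; I≈5.953747, D=e−e_prev≈-0.393107; u=2·0.609753+5/4·5.953747+1/2·(-0.393107)≈8.465137; next y=1/10·2.390247+1/4·8.465137≈2.355309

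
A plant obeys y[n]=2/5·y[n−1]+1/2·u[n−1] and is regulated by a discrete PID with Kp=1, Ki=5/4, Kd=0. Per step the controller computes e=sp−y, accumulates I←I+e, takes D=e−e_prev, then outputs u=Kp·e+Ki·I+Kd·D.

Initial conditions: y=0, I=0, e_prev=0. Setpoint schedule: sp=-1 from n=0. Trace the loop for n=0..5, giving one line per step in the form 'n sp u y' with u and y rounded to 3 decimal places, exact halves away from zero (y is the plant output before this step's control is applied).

0 -1 -2.250 0.000
1 -1 -0.969 -1.125
2 -1 -1.241 -0.934
3 -1 -1.188 -0.994
4 -1 -1.201 -0.992
5 -1 -1.199 -0.997

(exact arithmetic carried between steps; '≈' marks a value shown rounded to 6 d.p. or computed from one; I and e_prev carry over from the previous line; the table rounds u and y to 3 d.p., halves away from zero)
n=0: y=0, sp=-1, e=sp−y=-1; I=-1, D=e−e_prev=-1; u=1·(-1)+5/4·(-1)+0·(-1)=-2.25; next y=2/5·0+1/2·(-2.25)=-1.125
n=1: y=-1.125, sp=-1, e=sp−y=0.125; I=-0.875, D=e−e_prev=1.125; u=1·0.125+5/4·(-0.875)+0·1.125=-0.96875; next y=2/5·(-1.125)+1/2·(-0.96875)=-0.934375
n=2: y=-0.934375, sp=-1, e=sp−y=-0.065625; I=-0.940625, D=e−e_prev=-0.190625; u=1·(-0.065625)+5/4·(-0.940625)+0·(-0.190625)≈-1.241406; next y=2/5·(-0.934375)+1/2·(-1.241406)≈-0.994453
n=3: y≈-0.994453, sp=-1, e=sp−y≈-0.005547; I≈-0.946172, D=e−e_prev≈0.060078; u=1·(-0.005547)+5/4·(-0.946172)+0·0.060078≈-1.188262; next y=2/5·(-0.994453)+1/2·(-1.188262)≈-0.991912
n=4: y≈-0.991912, sp=-1, e=sp−y≈-0.008088; I≈-0.954260, D=e−e_prev≈-0.002541; u=1·(-0.008088)+5/4·(-0.954260)+0·(-0.002541)≈-1.200913; next y=2/5·(-0.991912)+1/2·(-1.200913)≈-0.997221
n=5: y≈-0.997221, sp=-1, e=sp−y≈-0.002779; I≈-0.957039, D=e−e_prev≈0.005309; u=1·(-0.002779)+5/4·(-0.957039)+0·0.005309≈-1.199077; next y=2/5·(-0.997221)+1/2·(-1.199077)≈-0.998427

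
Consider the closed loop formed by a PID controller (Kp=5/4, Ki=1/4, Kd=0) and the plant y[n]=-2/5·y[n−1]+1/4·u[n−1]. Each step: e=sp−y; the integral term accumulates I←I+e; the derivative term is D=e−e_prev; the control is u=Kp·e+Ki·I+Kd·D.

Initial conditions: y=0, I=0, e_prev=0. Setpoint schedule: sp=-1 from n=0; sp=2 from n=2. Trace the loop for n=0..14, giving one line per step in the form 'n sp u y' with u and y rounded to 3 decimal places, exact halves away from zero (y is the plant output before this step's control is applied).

(exact arithmetic carried between steps; '≈' marks a value shown rounded to 6 d.p. or computed from one; I and e_prev carry over from the previous line; the table rounds u and y to 3 d.p., halves away from zero)
n=0: y=0, sp=-1, e=sp−y=-1; I=-1, D=e−e_prev=-1; u=5/4·(-1)+1/4·(-1)+0·(-1)=-1.5; next y=-2/5·0+1/4·(-1.5)=-0.375
n=1: y=-0.375, sp=-1, e=sp−y=-0.625; I=-1.625, D=e−e_prev=0.375; u=5/4·(-0.625)+1/4·(-1.625)+0·0.375=-1.1875; next y=-2/5·(-0.375)+1/4·(-1.1875)=-0.146875
n=2: y=-0.146875, sp=2, e=sp−y=2.146875; I=0.521875, D=e−e_prev=2.771875; u=5/4·2.146875+1/4·0.521875+0·2.771875≈2.814063; next y=-2/5·(-0.146875)+1/4·2.814063≈0.762266
n=3: y≈0.762266, sp=2, e=sp−y≈1.237734; I≈1.759609, D=e−e_prev≈-0.909141; u=5/4·1.237734+1/4·1.759609+0·(-0.909141)≈1.987070; next y=-2/5·0.762266+1/4·1.987070≈0.191861
n=4: y≈0.191861, sp=2, e=sp−y≈1.808139; I≈3.567748, D=e−e_prev≈0.570404; u=5/4·1.808139+1/4·3.567748+0·0.570404≈3.152110; next y=-2/5·0.191861+1/4·3.152110≈0.711283
n=5: y≈0.711283, sp=2, e=sp−y≈1.288717; I≈4.856465, D=e−e_prev≈-0.519422; u=5/4·1.288717+1/4·4.856465+0·(-0.519422)≈2.825012; next y=-2/5·0.711283+1/4·2.825012≈0.421740
n=6: y≈0.421740, sp=2, e=sp−y≈1.578260; I≈6.434725, D=e−e_prev≈0.289543; u=5/4·1.578260+1/4·6.434725+0·0.289543≈3.581506; next y=-2/5·0.421740+1/4·3.581506≈0.726681
n=7: y≈0.726681, sp=2, e=sp−y≈1.273319; I≈7.708044, D=e−e_prev≈-0.304941; u=5/4·1.273319+1/4·7.708044+0·(-0.304941)≈3.518660; next y=-2/5·0.726681+1/4·3.518660≈0.588993
n=8: y≈0.588993, sp=2, e=sp−y≈1.411007; I≈9.119052, D=e−e_prev≈0.137688; u=5/4·1.411007+1/4·9.119052+0·0.137688≈4.043522; next y=-2/5·0.588993+1/4·4.043522≈0.775283
n=9: y≈0.775283, sp=2, e=sp−y≈1.224717; I≈10.343768, D=e−e_prev≈-0.186291; u=5/4·1.224717+1/4·10.343768+0·(-0.186291)≈4.116838; next y=-2/5·0.775283+1/4·4.116838≈0.719096
n=10: y≈0.719096, sp=2, e=sp−y≈1.280904; I≈11.624672, D=e−e_prev≈0.056187; u=5/4·1.280904+1/4·11.624672+0·0.056187≈4.507298; next y=-2/5·0.719096+1/4·4.507298≈0.839186
n=11: y≈0.839186, sp=2, e=sp−y≈1.160814; I≈12.785486, D=e−e_prev≈-0.120090; u=5/4·1.160814+1/4·12.785486+0·(-0.120090)≈4.647389; next y=-2/5·0.839186+1/4·4.647389≈0.826173
n=12: y≈0.826173, sp=2, e=sp−y≈1.173827; I≈13.959313, D=e−e_prev≈0.013013; u=5/4·1.173827+1/4·13.959313+0·0.013013≈4.957112; next y=-2/5·0.826173+1/4·4.957112≈0.908809
n=13: y≈0.908809, sp=2, e=sp−y≈1.091191; I≈15.050504, D=e−e_prev≈-0.082636; u=5/4·1.091191+1/4·15.050504+0·(-0.082636)≈5.126615; next y=-2/5·0.908809+1/4·5.126615≈0.918130
n=14: y≈0.918130, sp=2, e=sp−y≈1.081870; I≈16.132374, D=e−e_prev≈-0.009321; u=5/4·1.081870+1/4·16.132374+0·(-0.009321)≈5.385431; next y=-2/5·0.918130+1/4·5.385431≈0.979106

0 -1 -1.500 0.000
1 -1 -1.188 -0.375
2 2 2.814 -0.147
3 2 1.987 0.762
4 2 3.152 0.192
5 2 2.825 0.711
6 2 3.582 0.422
7 2 3.519 0.727
8 2 4.044 0.589
9 2 4.117 0.775
10 2 4.507 0.719
11 2 4.647 0.839
12 2 4.957 0.826
13 2 5.127 0.909
14 2 5.385 0.918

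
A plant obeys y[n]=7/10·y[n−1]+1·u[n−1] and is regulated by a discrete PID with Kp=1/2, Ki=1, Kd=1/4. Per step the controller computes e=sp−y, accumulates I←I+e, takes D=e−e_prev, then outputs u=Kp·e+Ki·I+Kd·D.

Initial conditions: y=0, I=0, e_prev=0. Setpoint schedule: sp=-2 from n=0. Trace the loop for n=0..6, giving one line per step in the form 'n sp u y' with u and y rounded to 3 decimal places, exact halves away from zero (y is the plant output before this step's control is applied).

(exact arithmetic carried between steps; '≈' marks a value shown rounded to 6 d.p. or computed from one; I and e_prev carry over from the previous line; the table rounds u and y to 3 d.p., halves away from zero)
n=0: y=0, sp=-2, e=sp−y=-2; I=-2, D=e−e_prev=-2; u=1/2·(-2)+1·(-2)+1/4·(-2)=-3.5; next y=7/10·0+1·(-3.5)=-3.5
n=1: y=-3.5, sp=-2, e=sp−y=1.5; I=-0.5, D=e−e_prev=3.5; u=1/2·1.5+1·(-0.5)+1/4·3.5=1.125; next y=7/10·(-3.5)+1·1.125=-1.325
n=2: y=-1.325, sp=-2, e=sp−y=-0.675; I=-1.175, D=e−e_prev=-2.175; u=1/2·(-0.675)+1·(-1.175)+1/4·(-2.175)=-2.05625; next y=7/10·(-1.325)+1·(-2.05625)=-2.98375
n=3: y=-2.98375, sp=-2, e=sp−y=0.98375; I=-0.19125, D=e−e_prev=1.65875; u=1/2·0.98375+1·(-0.19125)+1/4·1.65875≈0.715313; next y=7/10·(-2.98375)+1·0.715313≈-1.373313
n=4: y≈-1.373313, sp=-2, e=sp−y≈-0.626688; I≈-0.817938, D=e−e_prev≈-1.610438; u=1/2·(-0.626688)+1·(-0.817938)+1/4·(-1.610438)≈-1.533891; next y=7/10·(-1.373313)+1·(-1.533891)≈-2.495209
n=5: y≈-2.495209, sp=-2, e=sp−y≈0.495209; I≈-0.322728, D=e−e_prev≈1.121897; u=1/2·0.495209+1·(-0.322728)+1/4·1.121897≈0.205351; next y=7/10·(-2.495209)+1·0.205351≈-1.541296
n=6: y≈-1.541296, sp=-2, e=sp−y≈-0.458704; I≈-0.781432, D=e−e_prev≈-0.953914; u=1/2·(-0.458704)+1·(-0.781432)+1/4·(-0.953914)≈-1.249263; next y=7/10·(-1.541296)+1·(-1.249263)≈-2.328170

0 -2 -3.500 0.000
1 -2 1.125 -3.500
2 -2 -2.056 -1.325
3 -2 0.715 -2.984
4 -2 -1.534 -1.373
5 -2 0.205 -2.495
6 -2 -1.249 -1.541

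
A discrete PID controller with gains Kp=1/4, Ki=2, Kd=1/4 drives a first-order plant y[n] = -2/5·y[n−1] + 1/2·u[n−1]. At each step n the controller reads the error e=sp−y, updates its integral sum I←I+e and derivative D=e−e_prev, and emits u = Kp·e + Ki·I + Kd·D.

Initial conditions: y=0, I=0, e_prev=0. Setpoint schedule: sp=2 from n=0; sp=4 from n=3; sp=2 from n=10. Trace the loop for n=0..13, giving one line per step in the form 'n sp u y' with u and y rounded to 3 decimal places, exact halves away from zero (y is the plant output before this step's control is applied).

(exact arithmetic carried between steps; '≈' marks a value shown rounded to 6 d.p. or computed from one; I and e_prev carry over from the previous line; the table rounds u and y to 3 d.p., halves away from zero)
n=0: y=0, sp=2, e=sp−y=2; I=2, D=e−e_prev=2; u=1/4·2+2·2+1/4·2=5; next y=-2/5·0+1/2·5=2.5
n=1: y=2.5, sp=2, e=sp−y=-0.5; I=1.5, D=e−e_prev=-2.5; u=1/4·(-0.5)+2·1.5+1/4·(-2.5)=2.25; next y=-2/5·2.5+1/2·2.25=0.125
n=2: y=0.125, sp=2, e=sp−y=1.875; I=3.375, D=e−e_prev=2.375; u=1/4·1.875+2·3.375+1/4·2.375=7.8125; next y=-2/5·0.125+1/2·7.8125=3.85625
n=3: y=3.85625, sp=4, e=sp−y=0.14375; I=3.51875, D=e−e_prev=-1.73125; u=1/4·0.14375+2·3.51875+1/4·(-1.73125)=6.640625; next y=-2/5·3.85625+1/2·6.640625≈1.777813
n=4: y≈1.777813, sp=4, e=sp−y≈2.222188; I≈5.740938, D=e−e_prev≈2.078438; u=1/4·2.222188+2·5.740938+1/4·2.078438≈12.557031; next y=-2/5·1.777813+1/2·12.557031≈5.567391
n=5: y≈5.567391, sp=4, e=sp−y≈-1.567391; I≈4.173547, D=e−e_prev≈-3.789578; u=1/4·(-1.567391)+2·4.173547+1/4·(-3.789578)≈7.007852; next y=-2/5·5.567391+1/2·7.007852≈1.276970
n=6: y≈1.276970, sp=4, e=sp−y≈2.723030; I≈6.896577, D=e−e_prev≈4.290421; u=1/4·2.723030+2·6.896577+1/4·4.290421≈15.546518; next y=-2/5·1.276970+1/2·15.546518≈7.262471
n=7: y≈7.262471, sp=4, e=sp−y≈-3.262471; I≈3.634106, D=e−e_prev≈-5.985501; u=1/4·(-3.262471)+2·3.634106+1/4·(-5.985501)≈4.956220; next y=-2/5·7.262471+1/2·4.956220≈-0.426879
n=8: y≈-0.426879, sp=4, e=sp−y≈4.426879; I≈8.060985, D=e−e_prev≈7.689350; u=1/4·4.426879+2·8.060985+1/4·7.689350≈19.151027; next y=-2/5·(-0.426879)+1/2·19.151027≈9.746265
n=9: y≈9.746265, sp=4, e=sp−y≈-5.746265; I≈2.314720, D=e−e_prev≈-10.173143; u=1/4·(-5.746265)+2·2.314720+1/4·(-10.173143)≈0.649588; next y=-2/5·9.746265+1/2·0.649588≈-3.573712
n=10: y≈-3.573712, sp=2, e=sp−y≈5.573712; I≈7.888432, D=e−e_prev≈11.319977; u=1/4·5.573712+2·7.888432+1/4·11.319977≈20.000286; next y=-2/5·(-3.573712)+1/2·20.000286≈11.429628
n=11: y≈11.429628, sp=2, e=sp−y≈-9.429628; I≈-1.541196, D=e−e_prev≈-15.003340; u=1/4·(-9.429628)+2·(-1.541196)+1/4·(-15.003340)≈-9.190634; next y=-2/5·11.429628+1/2·(-9.190634)≈-9.167168
n=12: y≈-9.167168, sp=2, e=sp−y≈11.167168; I≈9.625972, D=e−e_prev≈20.596796; u=1/4·11.167168+2·9.625972+1/4·20.596796≈27.192935; next y=-2/5·(-9.167168)+1/2·27.192935≈17.263335
n=13: y≈17.263335, sp=2, e=sp−y≈-15.263335; I≈-5.637363, D=e−e_prev≈-26.430503; u=1/4·(-15.263335)+2·(-5.637363)+1/4·(-26.430503)≈-21.698185; next y=-2/5·17.263335+1/2·(-21.698185)≈-17.754426

0 2 5.000 0.000
1 2 2.250 2.500
2 2 7.813 0.125
3 4 6.641 3.856
4 4 12.557 1.778
5 4 7.008 5.567
6 4 15.547 1.277
7 4 4.956 7.262
8 4 19.151 -0.427
9 4 0.650 9.746
10 2 20.000 -3.574
11 2 -9.191 11.430
12 2 27.193 -9.167
13 2 -21.698 17.263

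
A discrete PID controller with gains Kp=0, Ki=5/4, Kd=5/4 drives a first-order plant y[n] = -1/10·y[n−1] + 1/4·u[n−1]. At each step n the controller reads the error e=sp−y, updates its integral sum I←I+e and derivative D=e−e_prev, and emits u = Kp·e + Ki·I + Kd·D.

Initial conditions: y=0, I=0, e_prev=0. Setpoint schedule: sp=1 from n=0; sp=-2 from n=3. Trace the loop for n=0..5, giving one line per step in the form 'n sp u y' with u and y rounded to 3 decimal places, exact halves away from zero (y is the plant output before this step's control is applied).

0 1 2.500 0.000
1 1 0.938 0.625
2 1 3.320 0.172
3 -2 -5.313 0.813
4 -2 1.278 -1.410
5 -2 -6.913 0.460

(exact arithmetic carried between steps; '≈' marks a value shown rounded to 6 d.p. or computed from one; I and e_prev carry over from the previous line; the table rounds u and y to 3 d.p., halves away from zero)
n=0: y=0, sp=1, e=sp−y=1; I=1, D=e−e_prev=1; u=0·1+5/4·1+5/4·1=2.5; next y=-1/10·0+1/4·2.5=0.625
n=1: y=0.625, sp=1, e=sp−y=0.375; I=1.375, D=e−e_prev=-0.625; u=0·0.375+5/4·1.375+5/4·(-0.625)=0.9375; next y=-1/10·0.625+1/4·0.9375=0.171875
n=2: y=0.171875, sp=1, e=sp−y=0.828125; I=2.203125, D=e−e_prev=0.453125; u=0·0.828125+5/4·2.203125+5/4·0.453125≈3.320313; next y=-1/10·0.171875+1/4·3.320313≈0.812891
n=3: y≈0.812891, sp=-2, e=sp−y≈-2.812891; I≈-0.609766, D=e−e_prev≈-3.641016; u=0·(-2.812891)+5/4·(-0.609766)+5/4·(-3.641016)≈-5.313477; next y=-1/10·0.812891+1/4·(-5.313477)≈-1.409658
n=4: y≈-1.409658, sp=-2, e=sp−y≈-0.590342; I≈-1.200107, D=e−e_prev≈2.222549; u=0·(-0.590342)+5/4·(-1.200107)+5/4·2.222549≈1.278052; next y=-1/10·(-1.409658)+1/4·1.278052≈0.460479
n=5: y≈0.460479, sp=-2, e=sp−y≈-2.460479; I≈-3.660586, D=e−e_prev≈-1.870137; u=0·(-2.460479)+5/4·(-3.660586)+5/4·(-1.870137)≈-6.913404; next y=-1/10·0.460479+1/4·(-6.913404)≈-1.774399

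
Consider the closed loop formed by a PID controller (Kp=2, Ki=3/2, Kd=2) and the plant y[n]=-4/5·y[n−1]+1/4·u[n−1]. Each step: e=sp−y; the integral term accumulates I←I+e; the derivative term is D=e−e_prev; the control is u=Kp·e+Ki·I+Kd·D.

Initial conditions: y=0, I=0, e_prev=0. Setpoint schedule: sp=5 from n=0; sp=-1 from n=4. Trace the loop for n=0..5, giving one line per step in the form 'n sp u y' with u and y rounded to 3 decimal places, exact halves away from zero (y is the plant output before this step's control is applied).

(exact arithmetic carried between steps; '≈' marks a value shown rounded to 6 d.p. or computed from one; I and e_prev carry over from the previous line; the table rounds u and y to 3 d.p., halves away from zero)
n=0: y=0, sp=5, e=sp−y=5; I=5, D=e−e_prev=5; u=2·5+3/2·5+2·5=27.5; next y=-4/5·0+1/4·27.5=6.875
n=1: y=6.875, sp=5, e=sp−y=-1.875; I=3.125, D=e−e_prev=-6.875; u=2·(-1.875)+3/2·3.125+2·(-6.875)=-12.8125; next y=-4/5·6.875+1/4·(-12.8125)=-8.703125
n=2: y=-8.703125, sp=5, e=sp−y=13.703125; I=16.828125, D=e−e_prev=15.578125; u=2·13.703125+3/2·16.828125+2·15.578125≈83.804688; next y=-4/5·(-8.703125)+1/4·83.804688≈27.913672
n=3: y≈27.913672, sp=5, e=sp−y≈-22.913672; I≈-6.085547, D=e−e_prev≈-36.616797; u=2·(-22.913672)+3/2·(-6.085547)+2·(-36.616797)≈-128.189258; next y=-4/5·27.913672+1/4·(-128.189258)≈-54.378252
n=4: y≈-54.378252, sp=-1, e=sp−y≈53.378252; I≈47.292705, D=e−e_prev≈76.291924; u=2·53.378252+3/2·47.292705+2·76.291924≈330.279409; next y=-4/5·(-54.378252)+1/4·330.279409≈126.072454
n=5: y≈126.072454, sp=-1, e=sp−y≈-127.072454; I≈-79.779749, D=e−e_prev≈-180.450706; u=2·(-127.072454)+3/2·(-79.779749)+2·(-180.450706)≈-734.715943; next y=-4/5·126.072454+1/4·(-734.715943)≈-284.536949

0 5 27.500 0.000
1 5 -12.813 6.875
2 5 83.805 -8.703
3 5 -128.189 27.914
4 -1 330.279 -54.378
5 -1 -734.716 126.072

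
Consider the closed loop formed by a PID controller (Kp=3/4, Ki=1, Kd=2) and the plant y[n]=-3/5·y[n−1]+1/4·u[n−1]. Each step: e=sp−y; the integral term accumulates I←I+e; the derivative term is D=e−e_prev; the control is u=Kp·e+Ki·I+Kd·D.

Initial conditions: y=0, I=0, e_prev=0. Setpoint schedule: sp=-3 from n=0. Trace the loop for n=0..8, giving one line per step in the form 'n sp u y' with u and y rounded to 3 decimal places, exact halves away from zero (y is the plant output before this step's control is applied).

0 -3 -11.250 0.000
1 -3 2.297 -2.813
2 -3 -22.544 2.262
3 -3 17.048 -6.993
4 -3 -55.409 8.458
5 -3 66.728 -18.927
6 -3 -148.234 28.038
7 -3 221.856 -53.881
8 -3 -422.379 87.793

(exact arithmetic carried between steps; '≈' marks a value shown rounded to 6 d.p. or computed from one; I and e_prev carry over from the previous line; the table rounds u and y to 3 d.p., halves away from zero)
n=0: y=0, sp=-3, e=sp−y=-3; I=-3, D=e−e_prev=-3; u=3/4·(-3)+1·(-3)+2·(-3)=-11.25; next y=-3/5·0+1/4·(-11.25)=-2.8125
n=1: y=-2.8125, sp=-3, e=sp−y=-0.1875; I=-3.1875, D=e−e_prev=2.8125; u=3/4·(-0.1875)+1·(-3.1875)+2·2.8125=2.296875; next y=-3/5·(-2.8125)+1/4·2.296875≈2.261719
n=2: y≈2.261719, sp=-3, e=sp−y≈-5.261719; I≈-8.449219, D=e−e_prev≈-5.074219; u=3/4·(-5.261719)+1·(-8.449219)+2·(-5.074219)≈-22.543945; next y=-3/5·2.261719+1/4·(-22.543945)≈-6.993018
n=3: y≈-6.993018, sp=-3, e=sp−y≈3.993018; I≈-4.456201, D=e−e_prev≈9.254736; u=3/4·3.993018+1·(-4.456201)+2·9.254736≈17.048035; next y=-3/5·(-6.993018)+1/4·17.048035≈8.457819
n=4: y≈8.457819, sp=-3, e=sp−y≈-11.457819; I≈-15.914020, D=e−e_prev≈-15.450837; u=3/4·(-11.457819)+1·(-15.914020)+2·(-15.450837)≈-55.409058; next y=-3/5·8.457819+1/4·(-55.409058)≈-18.926956
n=5: y≈-18.926956, sp=-3, e=sp−y≈15.926956; I≈0.012936, D=e−e_prev≈27.384775; u=3/4·15.926956+1·0.012936+2·27.384775≈66.727704; next y=-3/5·(-18.926956)+1/4·66.727704≈28.038100
n=6: y≈28.038100, sp=-3, e=sp−y≈-31.038100; I≈-31.025164, D=e−e_prev≈-46.965056; u=3/4·(-31.038100)+1·(-31.025164)+2·(-46.965056)≈-148.233850; next y=-3/5·28.038100+1/4·(-148.233850)≈-53.881322
n=7: y≈-53.881322, sp=-3, e=sp−y≈50.881322; I≈19.856158, D=e−e_prev≈81.919422; u=3/4·50.881322+1·19.856158+2·81.919422≈221.855993; next y=-3/5·(-53.881322)+1/4·221.855993≈87.792792
n=8: y≈87.792792, sp=-3, e=sp−y≈-90.792792; I≈-70.936633, D=e−e_prev≈-141.674114; u=3/4·(-90.792792)+1·(-70.936633)+2·(-141.674114)≈-422.379455; next y=-3/5·87.792792+1/4·(-422.379455)≈-158.270539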